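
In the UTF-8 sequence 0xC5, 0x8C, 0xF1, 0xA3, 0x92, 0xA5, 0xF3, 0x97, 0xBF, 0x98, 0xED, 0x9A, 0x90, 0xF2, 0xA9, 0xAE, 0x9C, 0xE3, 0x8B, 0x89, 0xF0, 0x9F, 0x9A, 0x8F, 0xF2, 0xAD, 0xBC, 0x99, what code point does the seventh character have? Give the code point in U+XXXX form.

Offset 0: leading byte 0xC5 = 11000101 → 2-byte char #1 = C5 8C.
Offset 2: leading byte 0xF1 = 11110001 → 4-byte char #2 = F1 A3 92 A5.
Offset 6: leading byte 0xF3 = 11110011 → 4-byte char #3 = F3 97 BF 98.
Offset 10: leading byte 0xED = 11101101 → 3-byte char #4 = ED 9A 90.
Offset 13: leading byte 0xF2 = 11110010 → 4-byte char #5 = F2 A9 AE 9C.
Offset 17: leading byte 0xE3 = 11100011 → 3-byte char #6 = E3 8B 89.
Offset 20: leading byte 0xF0 = 11110000 → 4-byte char #7 = F0 9F 9A 8F.
Leading byte 0xF0 = 11110000 matches 11110xxx → 4-byte sequence.
Byte 1: 0xF0 = 11110000, payload 000 (3 bits).
Byte 2: 0x9F = 10011111 (10xxxxxx ✓), payload 011111.
Byte 3: 0x9A = 10011010 (10xxxxxx ✓), payload 011010.
Byte 4: 0x8F = 10001111 (10xxxxxx ✓), payload 001111.
Concatenate: 000011111011010001111 = 0x1F68F (21 bits → U+1F68F).

U+1F68F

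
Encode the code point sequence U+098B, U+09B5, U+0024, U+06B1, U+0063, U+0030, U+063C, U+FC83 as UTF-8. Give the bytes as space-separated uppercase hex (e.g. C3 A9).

E0 A6 8B E0 A6 B5 24 DA B1 63 30 D8 BC EF B2 83

U+098B: 3-byte form → E0 A6 8B.
U+09B5: 3-byte form → E0 A6 B5.
U+0024: 1-byte form → 24.
U+06B1: 2-byte form → DA B1.
U+0063: 1-byte form → 63.
U+0030: 1-byte form → 30.
U+063C: 2-byte form → D8 BC.
U+FC83: 3-byte form → EF B2 83.
Concatenated (16 bytes): E0 A6 8B E0 A6 B5 24 DA B1 63 30 D8 BC EF B2 83.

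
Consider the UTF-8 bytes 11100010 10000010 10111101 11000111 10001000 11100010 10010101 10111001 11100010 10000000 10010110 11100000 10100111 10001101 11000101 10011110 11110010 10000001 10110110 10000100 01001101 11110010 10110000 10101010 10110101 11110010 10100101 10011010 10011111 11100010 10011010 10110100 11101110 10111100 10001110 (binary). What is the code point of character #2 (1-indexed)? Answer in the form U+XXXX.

Offset 0: leading byte 0xE2 = 11100010 → 3-byte char #1 = E2 82 BD.
Offset 3: leading byte 0xC7 = 11000111 → 2-byte char #2 = C7 88.
Leading byte 0xC7 = 11000111 matches 110xxxxx → 2-byte sequence.
Byte 1: 0xC7 = 11000111, payload 00111 (5 bits).
Byte 2: 0x88 = 10001000 (10xxxxxx ✓), payload 001000.
Concatenate: 00111001000 = 0x1C8 (11 bits → U+01C8).

U+01C8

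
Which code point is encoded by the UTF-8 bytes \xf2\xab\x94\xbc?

Leading byte 0xF2 = 11110010 matches 11110xxx → 4-byte sequence.
Byte 1: 0xF2 = 11110010, payload 010 (3 bits).
Byte 2: 0xAB = 10101011 (10xxxxxx ✓), payload 101011.
Byte 3: 0x94 = 10010100 (10xxxxxx ✓), payload 010100.
Byte 4: 0xBC = 10111100 (10xxxxxx ✓), payload 111100.
Concatenate: 010101011010100111100 = 0xAB53C (21 bits → U+AB53C).

U+AB53C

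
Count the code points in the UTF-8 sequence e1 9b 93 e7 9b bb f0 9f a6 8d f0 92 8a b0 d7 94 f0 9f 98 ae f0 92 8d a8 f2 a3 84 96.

Byte at offset 0: 0xE1 = 11100001 → 3-byte char (#1). Advance 3.
Byte at offset 3: 0xE7 = 11100111 → 3-byte char (#2). Advance 3.
Byte at offset 6: 0xF0 = 11110000 → 4-byte char (#3). Advance 4.
Byte at offset 10: 0xF0 = 11110000 → 4-byte char (#4). Advance 4.
Byte at offset 14: 0xD7 = 11010111 → 2-byte char (#5). Advance 2.
Byte at offset 16: 0xF0 = 11110000 → 4-byte char (#6). Advance 4.
Byte at offset 20: 0xF0 = 11110000 → 4-byte char (#7). Advance 4.
Byte at offset 24: 0xF2 = 11110010 → 4-byte char (#8). Advance 4.
Reached end at offset 28 after 8 code points.

8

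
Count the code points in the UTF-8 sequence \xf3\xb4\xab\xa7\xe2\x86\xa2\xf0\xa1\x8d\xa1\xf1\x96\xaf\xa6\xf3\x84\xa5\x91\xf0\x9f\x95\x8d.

6

Byte at offset 0: 0xF3 = 11110011 → 4-byte char (#1). Advance 4.
Byte at offset 4: 0xE2 = 11100010 → 3-byte char (#2). Advance 3.
Byte at offset 7: 0xF0 = 11110000 → 4-byte char (#3). Advance 4.
Byte at offset 11: 0xF1 = 11110001 → 4-byte char (#4). Advance 4.
Byte at offset 15: 0xF3 = 11110011 → 4-byte char (#5). Advance 4.
Byte at offset 19: 0xF0 = 11110000 → 4-byte char (#6). Advance 4.
Reached end at offset 23 after 6 code points.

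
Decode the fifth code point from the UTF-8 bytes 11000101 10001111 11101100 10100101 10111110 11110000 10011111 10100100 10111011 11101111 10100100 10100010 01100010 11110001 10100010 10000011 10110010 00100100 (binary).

Offset 0: leading byte 0xC5 = 11000101 → 2-byte char #1 = C5 8F.
Offset 2: leading byte 0xEC = 11101100 → 3-byte char #2 = EC A5 BE.
Offset 5: leading byte 0xF0 = 11110000 → 4-byte char #3 = F0 9F A4 BB.
Offset 9: leading byte 0xEF = 11101111 → 3-byte char #4 = EF A4 A2.
Offset 12: leading byte 0x62 = 01100010 → 1-byte char #5 = 62.
Leading byte 0x62 = 01100010 matches 0xxxxxxx → 1-byte sequence.
Byte 1: 0x62 = 01100010, payload 1100010 (7 bits).
Concatenate: 1100010 = 0x62 (7 bits → U+0062).

U+0062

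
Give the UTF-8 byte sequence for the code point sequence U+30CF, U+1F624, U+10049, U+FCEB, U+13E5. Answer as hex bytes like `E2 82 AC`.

E3 83 8F F0 9F 98 A4 F0 90 81 89 EF B3 AB E1 8F A5

U+30CF: 3-byte form → E3 83 8F.
U+1F624: 4-byte form → F0 9F 98 A4.
U+10049: 4-byte form → F0 90 81 89.
U+FCEB: 3-byte form → EF B3 AB.
U+13E5: 3-byte form → E1 8F A5.
Concatenated (17 bytes): E3 83 8F F0 9F 98 A4 F0 90 81 89 EF B3 AB E1 8F A5.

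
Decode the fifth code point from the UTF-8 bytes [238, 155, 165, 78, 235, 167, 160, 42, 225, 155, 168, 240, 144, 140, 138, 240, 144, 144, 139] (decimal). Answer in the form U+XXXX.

U+16E8

Offset 0: leading byte 0xEE = 11101110 → 3-byte char #1 = EE 9B A5.
Offset 3: leading byte 0x4E = 01001110 → 1-byte char #2 = 4E.
Offset 4: leading byte 0xEB = 11101011 → 3-byte char #3 = EB A7 A0.
Offset 7: leading byte 0x2A = 00101010 → 1-byte char #4 = 2A.
Offset 8: leading byte 0xE1 = 11100001 → 3-byte char #5 = E1 9B A8.
Leading byte 0xE1 = 11100001 matches 1110xxxx → 3-byte sequence.
Byte 1: 0xE1 = 11100001, payload 0001 (4 bits).
Byte 2: 0x9B = 10011011 (10xxxxxx ✓), payload 011011.
Byte 3: 0xA8 = 10101000 (10xxxxxx ✓), payload 101000.
Concatenate: 0001011011101000 = 0x16E8 (16 bits → U+16E8).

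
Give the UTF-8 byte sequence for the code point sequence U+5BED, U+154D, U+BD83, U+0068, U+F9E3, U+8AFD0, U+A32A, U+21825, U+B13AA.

U+5BED: 3-byte form → E5 AF AD.
U+154D: 3-byte form → E1 95 8D.
U+BD83: 3-byte form → EB B6 83.
U+0068: 1-byte form → 68.
U+F9E3: 3-byte form → EF A7 A3.
U+8AFD0: 4-byte form → F2 8A BF 90.
U+A32A: 3-byte form → EA 8C AA.
U+21825: 4-byte form → F0 A1 A0 A5.
U+B13AA: 4-byte form → F2 B1 8E AA.
Concatenated (28 bytes): E5 AF AD E1 95 8D EB B6 83 68 EF A7 A3 F2 8A BF 90 EA 8C AA F0 A1 A0 A5 F2 B1 8E AA.

E5 AF AD E1 95 8D EB B6 83 68 EF A7 A3 F2 8A BF 90 EA 8C AA F0 A1 A0 A5 F2 B1 8E AA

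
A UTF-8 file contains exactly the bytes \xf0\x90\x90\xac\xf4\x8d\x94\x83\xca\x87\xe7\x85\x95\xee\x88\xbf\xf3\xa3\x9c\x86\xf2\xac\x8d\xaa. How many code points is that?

Byte at offset 0: 0xF0 = 11110000 → 4-byte char (#1). Advance 4.
Byte at offset 4: 0xF4 = 11110100 → 4-byte char (#2). Advance 4.
Byte at offset 8: 0xCA = 11001010 → 2-byte char (#3). Advance 2.
Byte at offset 10: 0xE7 = 11100111 → 3-byte char (#4). Advance 3.
Byte at offset 13: 0xEE = 11101110 → 3-byte char (#5). Advance 3.
Byte at offset 16: 0xF3 = 11110011 → 4-byte char (#6). Advance 4.
Byte at offset 20: 0xF2 = 11110010 → 4-byte char (#7). Advance 4.
Reached end at offset 24 after 7 code points.

7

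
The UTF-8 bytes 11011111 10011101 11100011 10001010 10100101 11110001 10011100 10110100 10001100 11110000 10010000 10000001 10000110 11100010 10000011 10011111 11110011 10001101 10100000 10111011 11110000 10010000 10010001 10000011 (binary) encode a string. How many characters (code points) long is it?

7

Byte at offset 0: 0xDF = 11011111 → 2-byte char (#1). Advance 2.
Byte at offset 2: 0xE3 = 11100011 → 3-byte char (#2). Advance 3.
Byte at offset 5: 0xF1 = 11110001 → 4-byte char (#3). Advance 4.
Byte at offset 9: 0xF0 = 11110000 → 4-byte char (#4). Advance 4.
Byte at offset 13: 0xE2 = 11100010 → 3-byte char (#5). Advance 3.
Byte at offset 16: 0xF3 = 11110011 → 4-byte char (#6). Advance 4.
Byte at offset 20: 0xF0 = 11110000 → 4-byte char (#7). Advance 4.
Reached end at offset 24 after 7 code points.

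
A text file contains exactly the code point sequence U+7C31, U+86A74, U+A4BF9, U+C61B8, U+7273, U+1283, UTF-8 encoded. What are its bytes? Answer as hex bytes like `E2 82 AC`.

U+7C31: 3-byte form → E7 B0 B1.
U+86A74: 4-byte form → F2 86 A9 B4.
U+A4BF9: 4-byte form → F2 A4 AF B9.
U+C61B8: 4-byte form → F3 86 86 B8.
U+7273: 3-byte form → E7 89 B3.
U+1283: 3-byte form → E1 8A 83.
Concatenated (21 bytes): E7 B0 B1 F2 86 A9 B4 F2 A4 AF B9 F3 86 86 B8 E7 89 B3 E1 8A 83.

E7 B0 B1 F2 86 A9 B4 F2 A4 AF B9 F3 86 86 B8 E7 89 B3 E1 8A 83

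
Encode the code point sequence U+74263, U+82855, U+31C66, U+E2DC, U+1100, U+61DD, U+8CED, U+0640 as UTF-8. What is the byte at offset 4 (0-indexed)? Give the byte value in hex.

0xF2

U+74263 → 4-byte form F1 B4 89 A3 at offsets 0–3.
U+82855 → 4-byte form F2 82 A1 95 at offsets 4–7.
Offset 4 falls in char 2's range; it's byte 1 of F2 82 A1 95 = 0xF2.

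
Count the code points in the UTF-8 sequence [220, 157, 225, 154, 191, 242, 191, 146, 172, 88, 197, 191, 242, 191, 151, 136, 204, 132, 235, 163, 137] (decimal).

Byte at offset 0: 0xDC = 11011100 → 2-byte char (#1). Advance 2.
Byte at offset 2: 0xE1 = 11100001 → 3-byte char (#2). Advance 3.
Byte at offset 5: 0xF2 = 11110010 → 4-byte char (#3). Advance 4.
Byte at offset 9: 0x58 = 01011000 → 1-byte char (#4). Advance 1.
Byte at offset 10: 0xC5 = 11000101 → 2-byte char (#5). Advance 2.
Byte at offset 12: 0xF2 = 11110010 → 4-byte char (#6). Advance 4.
Byte at offset 16: 0xCC = 11001100 → 2-byte char (#7). Advance 2.
Byte at offset 18: 0xEB = 11101011 → 3-byte char (#8). Advance 3.
Reached end at offset 21 after 8 code points.

8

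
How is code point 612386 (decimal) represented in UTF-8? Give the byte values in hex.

F2 95 A0 A2

U+95822 = 0x95822 = 612386 decimal. In range U+10000–U+10FFFF → 4-byte form: 11110xxx 10xxxxxx 10xxxxxx 10xxxxxx.
Binary (21 bits): 010010101100000100010.
Split 3+6+6+6: 010 | 010101 | 100000 | 100010.
Byte 1: 11110010 = 0xF2.
Byte 2: 10010101 = 0x95.
Byte 3: 10100000 = 0xA0.
Byte 4: 10100010 = 0xA2.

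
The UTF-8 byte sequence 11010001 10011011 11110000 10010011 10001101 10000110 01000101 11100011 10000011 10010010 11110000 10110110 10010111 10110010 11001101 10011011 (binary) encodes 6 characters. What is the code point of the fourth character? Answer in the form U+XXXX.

U+30D2

Offset 0: leading byte 0xD1 = 11010001 → 2-byte char #1 = D1 9B.
Offset 2: leading byte 0xF0 = 11110000 → 4-byte char #2 = F0 93 8D 86.
Offset 6: leading byte 0x45 = 01000101 → 1-byte char #3 = 45.
Offset 7: leading byte 0xE3 = 11100011 → 3-byte char #4 = E3 83 92.
Leading byte 0xE3 = 11100011 matches 1110xxxx → 3-byte sequence.
Byte 1: 0xE3 = 11100011, payload 0011 (4 bits).
Byte 2: 0x83 = 10000011 (10xxxxxx ✓), payload 000011.
Byte 3: 0x92 = 10010010 (10xxxxxx ✓), payload 010010.
Concatenate: 0011000011010010 = 0x30D2 (16 bits → U+30D2).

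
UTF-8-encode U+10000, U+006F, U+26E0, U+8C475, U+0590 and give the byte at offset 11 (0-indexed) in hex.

0xB5

U+10000 → 4-byte form F0 90 80 80 at offsets 0–3.
U+006F → 1-byte form 6F at offsets 4–4.
U+26E0 → 3-byte form E2 9B A0 at offsets 5–7.
U+8C475 → 4-byte form F2 8C 91 B5 at offsets 8–11.
Offset 11 falls in char 4's range; it's byte 4 of F2 8C 91 B5 = 0xB5.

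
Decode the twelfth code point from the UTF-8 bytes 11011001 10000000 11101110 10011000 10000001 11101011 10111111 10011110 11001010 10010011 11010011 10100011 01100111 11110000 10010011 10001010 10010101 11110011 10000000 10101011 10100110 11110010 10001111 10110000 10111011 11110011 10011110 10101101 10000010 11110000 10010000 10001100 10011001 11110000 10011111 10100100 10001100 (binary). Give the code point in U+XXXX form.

U+1F90C

Offset 0: leading byte 0xD9 = 11011001 → 2-byte char #1 = D9 80.
Offset 2: leading byte 0xEE = 11101110 → 3-byte char #2 = EE 98 81.
Offset 5: leading byte 0xEB = 11101011 → 3-byte char #3 = EB BF 9E.
Offset 8: leading byte 0xCA = 11001010 → 2-byte char #4 = CA 93.
Offset 10: leading byte 0xD3 = 11010011 → 2-byte char #5 = D3 A3.
Offset 12: leading byte 0x67 = 01100111 → 1-byte char #6 = 67.
Offset 13: leading byte 0xF0 = 11110000 → 4-byte char #7 = F0 93 8A 95.
Offset 17: leading byte 0xF3 = 11110011 → 4-byte char #8 = F3 80 AB A6.
Offset 21: leading byte 0xF2 = 11110010 → 4-byte char #9 = F2 8F B0 BB.
Offset 25: leading byte 0xF3 = 11110011 → 4-byte char #10 = F3 9E AD 82.
Offset 29: leading byte 0xF0 = 11110000 → 4-byte char #11 = F0 90 8C 99.
Offset 33: leading byte 0xF0 = 11110000 → 4-byte char #12 = F0 9F A4 8C.
Leading byte 0xF0 = 11110000 matches 11110xxx → 4-byte sequence.
Byte 1: 0xF0 = 11110000, payload 000 (3 bits).
Byte 2: 0x9F = 10011111 (10xxxxxx ✓), payload 011111.
Byte 3: 0xA4 = 10100100 (10xxxxxx ✓), payload 100100.
Byte 4: 0x8C = 10001100 (10xxxxxx ✓), payload 001100.
Concatenate: 000011111100100001100 = 0x1F90C (21 bits → U+1F90C).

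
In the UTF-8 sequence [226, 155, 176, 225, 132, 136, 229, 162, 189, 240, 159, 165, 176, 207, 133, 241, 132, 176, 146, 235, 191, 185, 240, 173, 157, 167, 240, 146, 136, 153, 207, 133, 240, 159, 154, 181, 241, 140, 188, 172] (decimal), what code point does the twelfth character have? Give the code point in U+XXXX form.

U+4CF2C

Offset 0: leading byte 0xE2 = 11100010 → 3-byte char #1 = E2 9B B0.
Offset 3: leading byte 0xE1 = 11100001 → 3-byte char #2 = E1 84 88.
Offset 6: leading byte 0xE5 = 11100101 → 3-byte char #3 = E5 A2 BD.
Offset 9: leading byte 0xF0 = 11110000 → 4-byte char #4 = F0 9F A5 B0.
Offset 13: leading byte 0xCF = 11001111 → 2-byte char #5 = CF 85.
Offset 15: leading byte 0xF1 = 11110001 → 4-byte char #6 = F1 84 B0 92.
Offset 19: leading byte 0xEB = 11101011 → 3-byte char #7 = EB BF B9.
Offset 22: leading byte 0xF0 = 11110000 → 4-byte char #8 = F0 AD 9D A7.
Offset 26: leading byte 0xF0 = 11110000 → 4-byte char #9 = F0 92 88 99.
Offset 30: leading byte 0xCF = 11001111 → 2-byte char #10 = CF 85.
Offset 32: leading byte 0xF0 = 11110000 → 4-byte char #11 = F0 9F 9A B5.
Offset 36: leading byte 0xF1 = 11110001 → 4-byte char #12 = F1 8C BC AC.
Leading byte 0xF1 = 11110001 matches 11110xxx → 4-byte sequence.
Byte 1: 0xF1 = 11110001, payload 001 (3 bits).
Byte 2: 0x8C = 10001100 (10xxxxxx ✓), payload 001100.
Byte 3: 0xBC = 10111100 (10xxxxxx ✓), payload 111100.
Byte 4: 0xAC = 10101100 (10xxxxxx ✓), payload 101100.
Concatenate: 001001100111100101100 = 0x4CF2C (21 bits → U+4CF2C).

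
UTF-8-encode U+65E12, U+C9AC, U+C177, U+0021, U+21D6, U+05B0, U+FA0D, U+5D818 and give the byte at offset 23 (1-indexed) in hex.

1-indexed offset 23 is 0-indexed offset 22.
U+65E12 → 4-byte form F1 A5 B8 92 at offsets 0–3.
U+C9AC → 3-byte form EC A6 AC at offsets 4–6.
U+C177 → 3-byte form EC 85 B7 at offsets 7–9.
U+0021 → 1-byte form 21 at offsets 10–10.
U+21D6 → 3-byte form E2 87 96 at offsets 11–13.
U+05B0 → 2-byte form D6 B0 at offsets 14–15.
U+FA0D → 3-byte form EF A8 8D at offsets 16–18.
U+5D818 → 4-byte form F1 9D A0 98 at offsets 19–22.
Offset 22 falls in char 8's range; it's byte 4 of F1 9D A0 98 = 0x98.

0x98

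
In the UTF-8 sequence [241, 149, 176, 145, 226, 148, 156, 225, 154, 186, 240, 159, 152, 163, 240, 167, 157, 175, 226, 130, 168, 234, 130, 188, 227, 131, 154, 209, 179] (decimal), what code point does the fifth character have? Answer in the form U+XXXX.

Offset 0: leading byte 0xF1 = 11110001 → 4-byte char #1 = F1 95 B0 91.
Offset 4: leading byte 0xE2 = 11100010 → 3-byte char #2 = E2 94 9C.
Offset 7: leading byte 0xE1 = 11100001 → 3-byte char #3 = E1 9A BA.
Offset 10: leading byte 0xF0 = 11110000 → 4-byte char #4 = F0 9F 98 A3.
Offset 14: leading byte 0xF0 = 11110000 → 4-byte char #5 = F0 A7 9D AF.
Leading byte 0xF0 = 11110000 matches 11110xxx → 4-byte sequence.
Byte 1: 0xF0 = 11110000, payload 000 (3 bits).
Byte 2: 0xA7 = 10100111 (10xxxxxx ✓), payload 100111.
Byte 3: 0x9D = 10011101 (10xxxxxx ✓), payload 011101.
Byte 4: 0xAF = 10101111 (10xxxxxx ✓), payload 101111.
Concatenate: 000100111011101101111 = 0x2776F (21 bits → U+2776F).

U+2776F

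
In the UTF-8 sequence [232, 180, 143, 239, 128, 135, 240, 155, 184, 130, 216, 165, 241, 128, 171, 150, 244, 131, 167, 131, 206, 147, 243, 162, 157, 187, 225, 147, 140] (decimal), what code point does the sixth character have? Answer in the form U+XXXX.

U+1039C3

Offset 0: leading byte 0xE8 = 11101000 → 3-byte char #1 = E8 B4 8F.
Offset 3: leading byte 0xEF = 11101111 → 3-byte char #2 = EF 80 87.
Offset 6: leading byte 0xF0 = 11110000 → 4-byte char #3 = F0 9B B8 82.
Offset 10: leading byte 0xD8 = 11011000 → 2-byte char #4 = D8 A5.
Offset 12: leading byte 0xF1 = 11110001 → 4-byte char #5 = F1 80 AB 96.
Offset 16: leading byte 0xF4 = 11110100 → 4-byte char #6 = F4 83 A7 83.
Leading byte 0xF4 = 11110100 matches 11110xxx → 4-byte sequence.
Byte 1: 0xF4 = 11110100, payload 100 (3 bits).
Byte 2: 0x83 = 10000011 (10xxxxxx ✓), payload 000011.
Byte 3: 0xA7 = 10100111 (10xxxxxx ✓), payload 100111.
Byte 4: 0x83 = 10000011 (10xxxxxx ✓), payload 000011.
Concatenate: 100000011100111000011 = 0x1039C3 (21 bits → U+1039C3).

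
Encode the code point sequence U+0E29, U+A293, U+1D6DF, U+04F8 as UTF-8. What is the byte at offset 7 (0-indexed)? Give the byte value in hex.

U+0E29 → 3-byte form E0 B8 A9 at offsets 0–2.
U+A293 → 3-byte form EA 8A 93 at offsets 3–5.
U+1D6DF → 4-byte form F0 9D 9B 9F at offsets 6–9.
Offset 7 falls in char 3's range; it's byte 2 of F0 9D 9B 9F = 0x9D.

0x9D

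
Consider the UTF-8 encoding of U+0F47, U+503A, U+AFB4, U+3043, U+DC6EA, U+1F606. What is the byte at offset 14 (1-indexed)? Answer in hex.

0x9C

1-indexed offset 14 is 0-indexed offset 13.
U+0F47 → 3-byte form E0 BD 87 at offsets 0–2.
U+503A → 3-byte form E5 80 BA at offsets 3–5.
U+AFB4 → 3-byte form EA BE B4 at offsets 6–8.
U+3043 → 3-byte form E3 81 83 at offsets 9–11.
U+DC6EA → 4-byte form F3 9C 9B AA at offsets 12–15.
Offset 13 falls in char 5's range; it's byte 2 of F3 9C 9B AA = 0x9C.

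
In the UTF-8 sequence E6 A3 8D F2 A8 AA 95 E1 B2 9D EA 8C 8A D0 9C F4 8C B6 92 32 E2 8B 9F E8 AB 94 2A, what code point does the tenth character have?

Offset 0: leading byte 0xE6 = 11100110 → 3-byte char #1 = E6 A3 8D.
Offset 3: leading byte 0xF2 = 11110010 → 4-byte char #2 = F2 A8 AA 95.
Offset 7: leading byte 0xE1 = 11100001 → 3-byte char #3 = E1 B2 9D.
Offset 10: leading byte 0xEA = 11101010 → 3-byte char #4 = EA 8C 8A.
Offset 13: leading byte 0xD0 = 11010000 → 2-byte char #5 = D0 9C.
Offset 15: leading byte 0xF4 = 11110100 → 4-byte char #6 = F4 8C B6 92.
Offset 19: leading byte 0x32 = 00110010 → 1-byte char #7 = 32.
Offset 20: leading byte 0xE2 = 11100010 → 3-byte char #8 = E2 8B 9F.
Offset 23: leading byte 0xE8 = 11101000 → 3-byte char #9 = E8 AB 94.
Offset 26: leading byte 0x2A = 00101010 → 1-byte char #10 = 2A.
Leading byte 0x2A = 00101010 matches 0xxxxxxx → 1-byte sequence.
Byte 1: 0x2A = 00101010, payload 0101010 (7 bits).
Concatenate: 0101010 = 0x2A (7 bits → U+002A).

U+002A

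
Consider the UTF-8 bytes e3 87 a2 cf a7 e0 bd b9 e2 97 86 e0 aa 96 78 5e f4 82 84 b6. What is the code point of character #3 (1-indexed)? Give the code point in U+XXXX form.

U+0F79

Offset 0: leading byte 0xE3 = 11100011 → 3-byte char #1 = E3 87 A2.
Offset 3: leading byte 0xCF = 11001111 → 2-byte char #2 = CF A7.
Offset 5: leading byte 0xE0 = 11100000 → 3-byte char #3 = E0 BD B9.
Leading byte 0xE0 = 11100000 matches 1110xxxx → 3-byte sequence.
Byte 1: 0xE0 = 11100000, payload 0000 (4 bits).
Byte 2: 0xBD = 10111101 (10xxxxxx ✓), payload 111101.
Byte 3: 0xB9 = 10111001 (10xxxxxx ✓), payload 111001.
Concatenate: 0000111101111001 = 0xF79 (16 bits → U+0F79).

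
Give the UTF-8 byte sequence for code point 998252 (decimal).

F3 B3 AD AC

U+F3B6C = 0xF3B6C = 998252 decimal. In range U+10000–U+10FFFF → 4-byte form: 11110xxx 10xxxxxx 10xxxxxx 10xxxxxx.
Binary (21 bits): 011110011101101101100.
Split 3+6+6+6: 011 | 110011 | 101101 | 101100.
Byte 1: 11110011 = 0xF3.
Byte 2: 10110011 = 0xB3.
Byte 3: 10101101 = 0xAD.
Byte 4: 10101100 = 0xAC.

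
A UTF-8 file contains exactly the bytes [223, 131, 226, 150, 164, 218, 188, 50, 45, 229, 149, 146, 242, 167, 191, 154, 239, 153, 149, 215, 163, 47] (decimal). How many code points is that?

10

Byte at offset 0: 0xDF = 11011111 → 2-byte char (#1). Advance 2.
Byte at offset 2: 0xE2 = 11100010 → 3-byte char (#2). Advance 3.
Byte at offset 5: 0xDA = 11011010 → 2-byte char (#3). Advance 2.
Byte at offset 7: 0x32 = 00110010 → 1-byte char (#4). Advance 1.
Byte at offset 8: 0x2D = 00101101 → 1-byte char (#5). Advance 1.
Byte at offset 9: 0xE5 = 11100101 → 3-byte char (#6). Advance 3.
Byte at offset 12: 0xF2 = 11110010 → 4-byte char (#7). Advance 4.
Byte at offset 16: 0xEF = 11101111 → 3-byte char (#8). Advance 3.
Byte at offset 19: 0xD7 = 11010111 → 2-byte char (#9). Advance 2.
Byte at offset 21: 0x2F = 00101111 → 1-byte char (#10). Advance 1.
Reached end at offset 22 after 10 code points.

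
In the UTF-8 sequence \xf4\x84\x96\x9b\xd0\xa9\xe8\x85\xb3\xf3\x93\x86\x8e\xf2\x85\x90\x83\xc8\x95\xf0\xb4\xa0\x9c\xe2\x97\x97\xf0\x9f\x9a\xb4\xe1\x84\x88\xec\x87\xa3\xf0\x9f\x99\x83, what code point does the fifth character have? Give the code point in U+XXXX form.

U+85403

Offset 0: leading byte 0xF4 = 11110100 → 4-byte char #1 = F4 84 96 9B.
Offset 4: leading byte 0xD0 = 11010000 → 2-byte char #2 = D0 A9.
Offset 6: leading byte 0xE8 = 11101000 → 3-byte char #3 = E8 85 B3.
Offset 9: leading byte 0xF3 = 11110011 → 4-byte char #4 = F3 93 86 8E.
Offset 13: leading byte 0xF2 = 11110010 → 4-byte char #5 = F2 85 90 83.
Leading byte 0xF2 = 11110010 matches 11110xxx → 4-byte sequence.
Byte 1: 0xF2 = 11110010, payload 010 (3 bits).
Byte 2: 0x85 = 10000101 (10xxxxxx ✓), payload 000101.
Byte 3: 0x90 = 10010000 (10xxxxxx ✓), payload 010000.
Byte 4: 0x83 = 10000011 (10xxxxxx ✓), payload 000011.
Concatenate: 010000101010000000011 = 0x85403 (21 bits → U+85403).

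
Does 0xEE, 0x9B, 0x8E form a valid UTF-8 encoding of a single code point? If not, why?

Leading byte 0xEE = 11101110 → 3-byte form.
Continuation bytes 0x9B=10011011, 0x8E=10001110 all match 10xxxxxx.
Decoded value 0xE6CE is ≥ 0x800 (shortest form) and not a surrogate.

valid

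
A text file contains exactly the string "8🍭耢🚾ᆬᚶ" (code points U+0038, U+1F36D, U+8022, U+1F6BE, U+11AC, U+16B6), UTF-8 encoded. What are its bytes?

U+0038: 1-byte form → 38.
U+1F36D: 4-byte form → F0 9F 8D AD.
U+8022: 3-byte form → E8 80 A2.
U+1F6BE: 4-byte form → F0 9F 9A BE.
U+11AC: 3-byte form → E1 86 AC.
U+16B6: 3-byte form → E1 9A B6.
Concatenated (18 bytes): 38 F0 9F 8D AD E8 80 A2 F0 9F 9A BE E1 86 AC E1 9A B6.

38 F0 9F 8D AD E8 80 A2 F0 9F 9A BE E1 86 AC E1 9A B6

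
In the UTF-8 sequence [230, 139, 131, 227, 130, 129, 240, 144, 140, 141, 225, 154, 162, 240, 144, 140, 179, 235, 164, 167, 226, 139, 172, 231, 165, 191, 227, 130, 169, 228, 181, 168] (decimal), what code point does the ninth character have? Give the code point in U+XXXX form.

U+30A9

Offset 0: leading byte 0xE6 = 11100110 → 3-byte char #1 = E6 8B 83.
Offset 3: leading byte 0xE3 = 11100011 → 3-byte char #2 = E3 82 81.
Offset 6: leading byte 0xF0 = 11110000 → 4-byte char #3 = F0 90 8C 8D.
Offset 10: leading byte 0xE1 = 11100001 → 3-byte char #4 = E1 9A A2.
Offset 13: leading byte 0xF0 = 11110000 → 4-byte char #5 = F0 90 8C B3.
Offset 17: leading byte 0xEB = 11101011 → 3-byte char #6 = EB A4 A7.
Offset 20: leading byte 0xE2 = 11100010 → 3-byte char #7 = E2 8B AC.
Offset 23: leading byte 0xE7 = 11100111 → 3-byte char #8 = E7 A5 BF.
Offset 26: leading byte 0xE3 = 11100011 → 3-byte char #9 = E3 82 A9.
Leading byte 0xE3 = 11100011 matches 1110xxxx → 3-byte sequence.
Byte 1: 0xE3 = 11100011, payload 0011 (4 bits).
Byte 2: 0x82 = 10000010 (10xxxxxx ✓), payload 000010.
Byte 3: 0xA9 = 10101001 (10xxxxxx ✓), payload 101001.
Concatenate: 0011000010101001 = 0x30A9 (16 bits → U+30A9).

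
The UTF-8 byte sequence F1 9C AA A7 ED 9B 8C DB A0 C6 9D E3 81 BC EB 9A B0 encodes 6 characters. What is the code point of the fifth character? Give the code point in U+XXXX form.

Offset 0: leading byte 0xF1 = 11110001 → 4-byte char #1 = F1 9C AA A7.
Offset 4: leading byte 0xED = 11101101 → 3-byte char #2 = ED 9B 8C.
Offset 7: leading byte 0xDB = 11011011 → 2-byte char #3 = DB A0.
Offset 9: leading byte 0xC6 = 11000110 → 2-byte char #4 = C6 9D.
Offset 11: leading byte 0xE3 = 11100011 → 3-byte char #5 = E3 81 BC.
Leading byte 0xE3 = 11100011 matches 1110xxxx → 3-byte sequence.
Byte 1: 0xE3 = 11100011, payload 0011 (4 bits).
Byte 2: 0x81 = 10000001 (10xxxxxx ✓), payload 000001.
Byte 3: 0xBC = 10111100 (10xxxxxx ✓), payload 111100.
Concatenate: 0011000001111100 = 0x307C (16 bits → U+307C).

U+307C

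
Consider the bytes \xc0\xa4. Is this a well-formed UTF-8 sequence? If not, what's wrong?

Leading byte 0xC0 = 11000000 → 2-byte form.
Continuation bytes all match 10xxxxxx. Payload decodes to 0x24.
But 0x24 < 0x80, the minimum for a 2-byte sequence — this is an overlong encoding.

invalid (overlong encoding)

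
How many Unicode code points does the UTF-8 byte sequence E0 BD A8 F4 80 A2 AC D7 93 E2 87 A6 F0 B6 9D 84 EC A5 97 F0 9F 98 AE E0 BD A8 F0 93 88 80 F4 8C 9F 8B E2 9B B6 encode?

11

Byte at offset 0: 0xE0 = 11100000 → 3-byte char (#1). Advance 3.
Byte at offset 3: 0xF4 = 11110100 → 4-byte char (#2). Advance 4.
Byte at offset 7: 0xD7 = 11010111 → 2-byte char (#3). Advance 2.
Byte at offset 9: 0xE2 = 11100010 → 3-byte char (#4). Advance 3.
Byte at offset 12: 0xF0 = 11110000 → 4-byte char (#5). Advance 4.
Byte at offset 16: 0xEC = 11101100 → 3-byte char (#6). Advance 3.
Byte at offset 19: 0xF0 = 11110000 → 4-byte char (#7). Advance 4.
Byte at offset 23: 0xE0 = 11100000 → 3-byte char (#8). Advance 3.
Byte at offset 26: 0xF0 = 11110000 → 4-byte char (#9). Advance 4.
Byte at offset 30: 0xF4 = 11110100 → 4-byte char (#10). Advance 4.
Byte at offset 34: 0xE2 = 11100010 → 3-byte char (#11). Advance 3.
Reached end at offset 37 after 11 code points.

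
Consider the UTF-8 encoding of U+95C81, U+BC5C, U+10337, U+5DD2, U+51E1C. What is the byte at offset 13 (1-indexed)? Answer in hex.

1-indexed offset 13 is 0-indexed offset 12.
U+95C81 → 4-byte form F2 95 B2 81 at offsets 0–3.
U+BC5C → 3-byte form EB B1 9C at offsets 4–6.
U+10337 → 4-byte form F0 90 8C B7 at offsets 7–10.
U+5DD2 → 3-byte form E5 B7 92 at offsets 11–13.
Offset 12 falls in char 4's range; it's byte 2 of E5 B7 92 = 0xB7.

0xB7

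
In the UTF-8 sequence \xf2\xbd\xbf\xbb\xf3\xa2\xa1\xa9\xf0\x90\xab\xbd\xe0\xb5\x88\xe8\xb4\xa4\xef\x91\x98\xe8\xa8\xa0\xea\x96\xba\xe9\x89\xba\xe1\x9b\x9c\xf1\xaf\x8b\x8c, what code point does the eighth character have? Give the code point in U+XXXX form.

U+A5BA

Offset 0: leading byte 0xF2 = 11110010 → 4-byte char #1 = F2 BD BF BB.
Offset 4: leading byte 0xF3 = 11110011 → 4-byte char #2 = F3 A2 A1 A9.
Offset 8: leading byte 0xF0 = 11110000 → 4-byte char #3 = F0 90 AB BD.
Offset 12: leading byte 0xE0 = 11100000 → 3-byte char #4 = E0 B5 88.
Offset 15: leading byte 0xE8 = 11101000 → 3-byte char #5 = E8 B4 A4.
Offset 18: leading byte 0xEF = 11101111 → 3-byte char #6 = EF 91 98.
Offset 21: leading byte 0xE8 = 11101000 → 3-byte char #7 = E8 A8 A0.
Offset 24: leading byte 0xEA = 11101010 → 3-byte char #8 = EA 96 BA.
Leading byte 0xEA = 11101010 matches 1110xxxx → 3-byte sequence.
Byte 1: 0xEA = 11101010, payload 1010 (4 bits).
Byte 2: 0x96 = 10010110 (10xxxxxx ✓), payload 010110.
Byte 3: 0xBA = 10111010 (10xxxxxx ✓), payload 111010.
Concatenate: 1010010110111010 = 0xA5BA (16 bits → U+A5BA).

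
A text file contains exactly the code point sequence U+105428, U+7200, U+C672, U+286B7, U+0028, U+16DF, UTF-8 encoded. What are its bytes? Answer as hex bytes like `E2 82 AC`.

F4 85 90 A8 E7 88 80 EC 99 B2 F0 A8 9A B7 28 E1 9B 9F

U+105428: 4-byte form → F4 85 90 A8.
U+7200: 3-byte form → E7 88 80.
U+C672: 3-byte form → EC 99 B2.
U+286B7: 4-byte form → F0 A8 9A B7.
U+0028: 1-byte form → 28.
U+16DF: 3-byte form → E1 9B 9F.
Concatenated (18 bytes): F4 85 90 A8 E7 88 80 EC 99 B2 F0 A8 9A B7 28 E1 9B 9F.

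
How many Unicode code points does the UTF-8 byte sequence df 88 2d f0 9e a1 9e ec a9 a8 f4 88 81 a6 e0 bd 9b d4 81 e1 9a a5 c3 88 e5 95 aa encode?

Byte at offset 0: 0xDF = 11011111 → 2-byte char (#1). Advance 2.
Byte at offset 2: 0x2D = 00101101 → 1-byte char (#2). Advance 1.
Byte at offset 3: 0xF0 = 11110000 → 4-byte char (#3). Advance 4.
Byte at offset 7: 0xEC = 11101100 → 3-byte char (#4). Advance 3.
Byte at offset 10: 0xF4 = 11110100 → 4-byte char (#5). Advance 4.
Byte at offset 14: 0xE0 = 11100000 → 3-byte char (#6). Advance 3.
Byte at offset 17: 0xD4 = 11010100 → 2-byte char (#7). Advance 2.
Byte at offset 19: 0xE1 = 11100001 → 3-byte char (#8). Advance 3.
Byte at offset 22: 0xC3 = 11000011 → 2-byte char (#9). Advance 2.
Byte at offset 24: 0xE5 = 11100101 → 3-byte char (#10). Advance 3.
Reached end at offset 27 after 10 code points.

10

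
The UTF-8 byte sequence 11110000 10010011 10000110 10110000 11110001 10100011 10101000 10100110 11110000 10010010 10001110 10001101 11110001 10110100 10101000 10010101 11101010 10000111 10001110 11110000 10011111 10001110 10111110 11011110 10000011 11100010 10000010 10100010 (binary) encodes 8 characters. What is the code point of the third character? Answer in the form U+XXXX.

U+1238D

Offset 0: leading byte 0xF0 = 11110000 → 4-byte char #1 = F0 93 86 B0.
Offset 4: leading byte 0xF1 = 11110001 → 4-byte char #2 = F1 A3 A8 A6.
Offset 8: leading byte 0xF0 = 11110000 → 4-byte char #3 = F0 92 8E 8D.
Leading byte 0xF0 = 11110000 matches 11110xxx → 4-byte sequence.
Byte 1: 0xF0 = 11110000, payload 000 (3 bits).
Byte 2: 0x92 = 10010010 (10xxxxxx ✓), payload 010010.
Byte 3: 0x8E = 10001110 (10xxxxxx ✓), payload 001110.
Byte 4: 0x8D = 10001101 (10xxxxxx ✓), payload 001101.
Concatenate: 000010010001110001101 = 0x1238D (21 bits → U+1238D).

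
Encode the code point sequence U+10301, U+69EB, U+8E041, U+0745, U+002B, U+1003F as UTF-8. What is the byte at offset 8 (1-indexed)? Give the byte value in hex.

0xF2

1-indexed offset 8 is 0-indexed offset 7.
U+10301 → 4-byte form F0 90 8C 81 at offsets 0–3.
U+69EB → 3-byte form E6 A7 AB at offsets 4–6.
U+8E041 → 4-byte form F2 8E 81 81 at offsets 7–10.
Offset 7 falls in char 3's range; it's byte 1 of F2 8E 81 81 = 0xF2.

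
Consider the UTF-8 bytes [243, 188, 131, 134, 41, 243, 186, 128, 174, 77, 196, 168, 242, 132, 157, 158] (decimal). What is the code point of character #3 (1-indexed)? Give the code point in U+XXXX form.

Offset 0: leading byte 0xF3 = 11110011 → 4-byte char #1 = F3 BC 83 86.
Offset 4: leading byte 0x29 = 00101001 → 1-byte char #2 = 29.
Offset 5: leading byte 0xF3 = 11110011 → 4-byte char #3 = F3 BA 80 AE.
Leading byte 0xF3 = 11110011 matches 11110xxx → 4-byte sequence.
Byte 1: 0xF3 = 11110011, payload 011 (3 bits).
Byte 2: 0xBA = 10111010 (10xxxxxx ✓), payload 111010.
Byte 3: 0x80 = 10000000 (10xxxxxx ✓), payload 000000.
Byte 4: 0xAE = 10101110 (10xxxxxx ✓), payload 101110.
Concatenate: 011111010000000101110 = 0xFA02E (21 bits → U+FA02E).

U+FA02E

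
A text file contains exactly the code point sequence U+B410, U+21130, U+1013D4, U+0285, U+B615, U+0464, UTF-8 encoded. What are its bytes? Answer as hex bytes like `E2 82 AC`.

U+B410: 3-byte form → EB 90 90.
U+21130: 4-byte form → F0 A1 84 B0.
U+1013D4: 4-byte form → F4 81 8F 94.
U+0285: 2-byte form → CA 85.
U+B615: 3-byte form → EB 98 95.
U+0464: 2-byte form → D1 A4.
Concatenated (18 bytes): EB 90 90 F0 A1 84 B0 F4 81 8F 94 CA 85 EB 98 95 D1 A4.

EB 90 90 F0 A1 84 B0 F4 81 8F 94 CA 85 EB 98 95 D1 A4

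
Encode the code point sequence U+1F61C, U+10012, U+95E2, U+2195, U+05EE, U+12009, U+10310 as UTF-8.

U+1F61C: 4-byte form → F0 9F 98 9C.
U+10012: 4-byte form → F0 90 80 92.
U+95E2: 3-byte form → E9 97 A2.
U+2195: 3-byte form → E2 86 95.
U+05EE: 2-byte form → D7 AE.
U+12009: 4-byte form → F0 92 80 89.
U+10310: 4-byte form → F0 90 8C 90.
Concatenated (24 bytes): F0 9F 98 9C F0 90 80 92 E9 97 A2 E2 86 95 D7 AE F0 92 80 89 F0 90 8C 90.

F0 9F 98 9C F0 90 80 92 E9 97 A2 E2 86 95 D7 AE F0 92 80 89 F0 90 8C 90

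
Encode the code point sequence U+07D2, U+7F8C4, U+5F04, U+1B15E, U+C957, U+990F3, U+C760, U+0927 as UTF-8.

U+07D2: 2-byte form → DF 92.
U+7F8C4: 4-byte form → F1 BF A3 84.
U+5F04: 3-byte form → E5 BC 84.
U+1B15E: 4-byte form → F0 9B 85 9E.
U+C957: 3-byte form → EC A5 97.
U+990F3: 4-byte form → F2 99 83 B3.
U+C760: 3-byte form → EC 9D A0.
U+0927: 3-byte form → E0 A4 A7.
Concatenated (26 bytes): DF 92 F1 BF A3 84 E5 BC 84 F0 9B 85 9E EC A5 97 F2 99 83 B3 EC 9D A0 E0 A4 A7.

DF 92 F1 BF A3 84 E5 BC 84 F0 9B 85 9E EC A5 97 F2 99 83 B3 EC 9D A0 E0 A4 A7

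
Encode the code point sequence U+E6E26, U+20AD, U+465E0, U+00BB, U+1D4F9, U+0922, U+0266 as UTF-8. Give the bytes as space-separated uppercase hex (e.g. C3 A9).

F3 A6 B8 A6 E2 82 AD F1 86 97 A0 C2 BB F0 9D 93 B9 E0 A4 A2 C9 A6

U+E6E26: 4-byte form → F3 A6 B8 A6.
U+20AD: 3-byte form → E2 82 AD.
U+465E0: 4-byte form → F1 86 97 A0.
U+00BB: 2-byte form → C2 BB.
U+1D4F9: 4-byte form → F0 9D 93 B9.
U+0922: 3-byte form → E0 A4 A2.
U+0266: 2-byte form → C9 A6.
Concatenated (22 bytes): F3 A6 B8 A6 E2 82 AD F1 86 97 A0 C2 BB F0 9D 93 B9 E0 A4 A2 C9 A6.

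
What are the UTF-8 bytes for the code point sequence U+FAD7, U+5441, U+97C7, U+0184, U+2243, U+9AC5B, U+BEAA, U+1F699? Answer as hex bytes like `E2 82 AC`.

EF AB 97 E5 91 81 E9 9F 87 C6 84 E2 89 83 F2 9A B1 9B EB BA AA F0 9F 9A 99

U+FAD7: 3-byte form → EF AB 97.
U+5441: 3-byte form → E5 91 81.
U+97C7: 3-byte form → E9 9F 87.
U+0184: 2-byte form → C6 84.
U+2243: 3-byte form → E2 89 83.
U+9AC5B: 4-byte form → F2 9A B1 9B.
U+BEAA: 3-byte form → EB BA AA.
U+1F699: 4-byte form → F0 9F 9A 99.
Concatenated (25 bytes): EF AB 97 E5 91 81 E9 9F 87 C6 84 E2 89 83 F2 9A B1 9B EB BA AA F0 9F 9A 99.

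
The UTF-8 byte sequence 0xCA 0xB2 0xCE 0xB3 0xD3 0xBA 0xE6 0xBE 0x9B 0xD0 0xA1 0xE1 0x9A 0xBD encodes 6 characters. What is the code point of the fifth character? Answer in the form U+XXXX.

U+0421

Offset 0: leading byte 0xCA = 11001010 → 2-byte char #1 = CA B2.
Offset 2: leading byte 0xCE = 11001110 → 2-byte char #2 = CE B3.
Offset 4: leading byte 0xD3 = 11010011 → 2-byte char #3 = D3 BA.
Offset 6: leading byte 0xE6 = 11100110 → 3-byte char #4 = E6 BE 9B.
Offset 9: leading byte 0xD0 = 11010000 → 2-byte char #5 = D0 A1.
Leading byte 0xD0 = 11010000 matches 110xxxxx → 2-byte sequence.
Byte 1: 0xD0 = 11010000, payload 10000 (5 bits).
Byte 2: 0xA1 = 10100001 (10xxxxxx ✓), payload 100001.
Concatenate: 10000100001 = 0x421 (11 bits → U+0421).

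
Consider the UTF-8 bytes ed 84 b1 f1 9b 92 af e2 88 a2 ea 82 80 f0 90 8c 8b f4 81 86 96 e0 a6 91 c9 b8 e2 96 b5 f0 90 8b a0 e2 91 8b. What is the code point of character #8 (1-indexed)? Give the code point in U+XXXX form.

Offset 0: leading byte 0xED = 11101101 → 3-byte char #1 = ED 84 B1.
Offset 3: leading byte 0xF1 = 11110001 → 4-byte char #2 = F1 9B 92 AF.
Offset 7: leading byte 0xE2 = 11100010 → 3-byte char #3 = E2 88 A2.
Offset 10: leading byte 0xEA = 11101010 → 3-byte char #4 = EA 82 80.
Offset 13: leading byte 0xF0 = 11110000 → 4-byte char #5 = F0 90 8C 8B.
Offset 17: leading byte 0xF4 = 11110100 → 4-byte char #6 = F4 81 86 96.
Offset 21: leading byte 0xE0 = 11100000 → 3-byte char #7 = E0 A6 91.
Offset 24: leading byte 0xC9 = 11001001 → 2-byte char #8 = C9 B8.
Leading byte 0xC9 = 11001001 matches 110xxxxx → 2-byte sequence.
Byte 1: 0xC9 = 11001001, payload 01001 (5 bits).
Byte 2: 0xB8 = 10111000 (10xxxxxx ✓), payload 111000.
Concatenate: 01001111000 = 0x278 (11 bits → U+0278).

U+0278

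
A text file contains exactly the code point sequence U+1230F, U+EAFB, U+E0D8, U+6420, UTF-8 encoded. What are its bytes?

U+1230F: 4-byte form → F0 92 8C 8F.
U+EAFB: 3-byte form → EE AB BB.
U+E0D8: 3-byte form → EE 83 98.
U+6420: 3-byte form → E6 90 A0.
Concatenated (13 bytes): F0 92 8C 8F EE AB BB EE 83 98 E6 90 A0.

F0 92 8C 8F EE AB BB EE 83 98 E6 90 A0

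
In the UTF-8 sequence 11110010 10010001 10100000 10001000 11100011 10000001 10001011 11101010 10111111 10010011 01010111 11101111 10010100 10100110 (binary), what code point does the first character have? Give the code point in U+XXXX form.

U+91808

Offset 0: leading byte 0xF2 = 11110010 → 4-byte char #1 = F2 91 A0 88.
Leading byte 0xF2 = 11110010 matches 11110xxx → 4-byte sequence.
Byte 1: 0xF2 = 11110010, payload 010 (3 bits).
Byte 2: 0x91 = 10010001 (10xxxxxx ✓), payload 010001.
Byte 3: 0xA0 = 10100000 (10xxxxxx ✓), payload 100000.
Byte 4: 0x88 = 10001000 (10xxxxxx ✓), payload 001000.
Concatenate: 010010001100000001000 = 0x91808 (21 bits → U+91808).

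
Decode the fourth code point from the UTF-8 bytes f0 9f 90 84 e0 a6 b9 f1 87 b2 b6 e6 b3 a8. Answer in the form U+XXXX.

Offset 0: leading byte 0xF0 = 11110000 → 4-byte char #1 = F0 9F 90 84.
Offset 4: leading byte 0xE0 = 11100000 → 3-byte char #2 = E0 A6 B9.
Offset 7: leading byte 0xF1 = 11110001 → 4-byte char #3 = F1 87 B2 B6.
Offset 11: leading byte 0xE6 = 11100110 → 3-byte char #4 = E6 B3 A8.
Leading byte 0xE6 = 11100110 matches 1110xxxx → 3-byte sequence.
Byte 1: 0xE6 = 11100110, payload 0110 (4 bits).
Byte 2: 0xB3 = 10110011 (10xxxxxx ✓), payload 110011.
Byte 3: 0xA8 = 10101000 (10xxxxxx ✓), payload 101000.
Concatenate: 0110110011101000 = 0x6CE8 (16 bits → U+6CE8).

U+6CE8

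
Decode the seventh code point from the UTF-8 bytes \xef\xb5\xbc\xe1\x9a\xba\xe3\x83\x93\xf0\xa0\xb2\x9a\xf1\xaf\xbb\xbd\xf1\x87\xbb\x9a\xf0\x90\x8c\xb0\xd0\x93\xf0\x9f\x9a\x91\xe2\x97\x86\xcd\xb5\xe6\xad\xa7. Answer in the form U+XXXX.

Offset 0: leading byte 0xEF = 11101111 → 3-byte char #1 = EF B5 BC.
Offset 3: leading byte 0xE1 = 11100001 → 3-byte char #2 = E1 9A BA.
Offset 6: leading byte 0xE3 = 11100011 → 3-byte char #3 = E3 83 93.
Offset 9: leading byte 0xF0 = 11110000 → 4-byte char #4 = F0 A0 B2 9A.
Offset 13: leading byte 0xF1 = 11110001 → 4-byte char #5 = F1 AF BB BD.
Offset 17: leading byte 0xF1 = 11110001 → 4-byte char #6 = F1 87 BB 9A.
Offset 21: leading byte 0xF0 = 11110000 → 4-byte char #7 = F0 90 8C B0.
Leading byte 0xF0 = 11110000 matches 11110xxx → 4-byte sequence.
Byte 1: 0xF0 = 11110000, payload 000 (3 bits).
Byte 2: 0x90 = 10010000 (10xxxxxx ✓), payload 010000.
Byte 3: 0x8C = 10001100 (10xxxxxx ✓), payload 001100.
Byte 4: 0xB0 = 10110000 (10xxxxxx ✓), payload 110000.
Concatenate: 000010000001100110000 = 0x10330 (21 bits → U+10330).

U+10330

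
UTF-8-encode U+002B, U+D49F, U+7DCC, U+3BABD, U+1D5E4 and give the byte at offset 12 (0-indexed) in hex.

0x9D

U+002B → 1-byte form 2B at offsets 0–0.
U+D49F → 3-byte form ED 92 9F at offsets 1–3.
U+7DCC → 3-byte form E7 B7 8C at offsets 4–6.
U+3BABD → 4-byte form F0 BB AA BD at offsets 7–10.
U+1D5E4 → 4-byte form F0 9D 97 A4 at offsets 11–14.
Offset 12 falls in char 5's range; it's byte 2 of F0 9D 97 A4 = 0x9D.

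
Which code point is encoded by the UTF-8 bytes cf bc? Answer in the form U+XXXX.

Leading byte 0xCF = 11001111 matches 110xxxxx → 2-byte sequence.
Byte 1: 0xCF = 11001111, payload 01111 (5 bits).
Byte 2: 0xBC = 10111100 (10xxxxxx ✓), payload 111100.
Concatenate: 01111111100 = 0x3FC (11 bits → U+03FC).

U+03FC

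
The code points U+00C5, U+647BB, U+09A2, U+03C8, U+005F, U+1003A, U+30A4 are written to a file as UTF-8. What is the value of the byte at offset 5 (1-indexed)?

1-indexed offset 5 is 0-indexed offset 4.
U+00C5 → 2-byte form C3 85 at offsets 0–1.
U+647BB → 4-byte form F1 A4 9E BB at offsets 2–5.
Offset 4 falls in char 2's range; it's byte 3 of F1 A4 9E BB = 0x9E.

0x9E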